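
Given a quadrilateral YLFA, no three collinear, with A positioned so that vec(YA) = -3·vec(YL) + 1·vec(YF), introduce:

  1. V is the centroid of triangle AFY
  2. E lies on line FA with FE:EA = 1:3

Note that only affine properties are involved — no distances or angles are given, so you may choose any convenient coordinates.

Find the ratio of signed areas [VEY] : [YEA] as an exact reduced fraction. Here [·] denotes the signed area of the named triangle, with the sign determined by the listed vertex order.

[VEY]:[YEA] = -2/9

Work in coordinates with Y = (0, 0), L = (1, 0), F = (0, 1), A = (-3, 1).
1. V is the centroid of triangle AFY ⇒ V = (-1, 2/3)
2. E lies on line FA with FE:EA = 1:3 ⇒ E = (-3/4, 1)
2·[VEY] = -1/2, 2·[YEA] = 9/4
[VEY]:[YEA] = -1/2:9/4 = -2/9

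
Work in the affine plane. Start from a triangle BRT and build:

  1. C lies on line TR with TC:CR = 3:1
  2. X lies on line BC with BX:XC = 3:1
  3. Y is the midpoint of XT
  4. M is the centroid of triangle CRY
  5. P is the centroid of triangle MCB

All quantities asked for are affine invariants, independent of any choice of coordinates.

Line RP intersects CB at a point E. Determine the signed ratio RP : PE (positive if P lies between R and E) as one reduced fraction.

RP:PE = -19

Work in coordinates with B = (0, 0), R = (1, 0), T = (0, 1).
1. C lies on line TR with TC:CR = 3:1 ⇒ C = (3/4, 1/4)
2. X lies on line BC with BX:XC = 3:1 ⇒ X = (9/16, 3/16)
3. Y is the midpoint of XT ⇒ Y = (9/32, 19/32)
4. M is the centroid of triangle CRY ⇒ M = (65/96, 9/32)
5. P is the centroid of triangle MCB ⇒ P = (137/288, 17/96)
line RP meets CB at E = (153/304, 51/304)
P = R + t·(E−R) with t = 19/18, so RP:PE = 19/18:-1/18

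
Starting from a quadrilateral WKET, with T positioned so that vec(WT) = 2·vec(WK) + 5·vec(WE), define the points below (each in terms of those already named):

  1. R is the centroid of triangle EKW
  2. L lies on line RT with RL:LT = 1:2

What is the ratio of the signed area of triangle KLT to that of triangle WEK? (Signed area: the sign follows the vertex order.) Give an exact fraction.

[KLT]:[WEK] = 22/9

Set W = (0, 0), K = (1, 0), E = (0, 1), T = (2, 5); any affine frame gives the same invariant.
1. R is the centroid of triangle EKW ⇒ R = (1/3, 1/3)
2. L lies on line RT with RL:LT = 1:2 ⇒ L = (8/9, 17/9)
2·[KLT] = -22/9, 2·[WEK] = -1
[KLT]:[WEK] = -22/9:-1 = 22/9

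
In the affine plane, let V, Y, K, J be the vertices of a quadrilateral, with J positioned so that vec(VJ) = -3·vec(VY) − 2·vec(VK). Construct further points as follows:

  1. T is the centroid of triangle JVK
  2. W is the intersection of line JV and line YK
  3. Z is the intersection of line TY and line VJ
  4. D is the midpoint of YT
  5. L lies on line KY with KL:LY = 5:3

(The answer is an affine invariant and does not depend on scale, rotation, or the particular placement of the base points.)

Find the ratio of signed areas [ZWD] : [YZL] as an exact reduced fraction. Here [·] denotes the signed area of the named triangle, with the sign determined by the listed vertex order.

[ZWD]:[YZL] = 4/15

Work in coordinates with V = (0, 0), Y = (1, 0), K = (0, 1), J = (-3, -2).
1. T is the centroid of triangle JVK ⇒ T = (-1, -1/3)
2. W is the intersection of line JV and line YK ⇒ W = (3/5, 2/5)
3. Z is the intersection of line TY and line VJ ⇒ Z = (-1/3, -2/9)
4. D is the midpoint of YT ⇒ D = (0, -1/6)
5. L lies on line KY with KL:LY = 5:3 ⇒ L = (5/8, 3/8)
2·[ZWD] = -7/45, 2·[YZL] = -7/12
[ZWD]:[YZL] = -7/45:-7/12 = 4/15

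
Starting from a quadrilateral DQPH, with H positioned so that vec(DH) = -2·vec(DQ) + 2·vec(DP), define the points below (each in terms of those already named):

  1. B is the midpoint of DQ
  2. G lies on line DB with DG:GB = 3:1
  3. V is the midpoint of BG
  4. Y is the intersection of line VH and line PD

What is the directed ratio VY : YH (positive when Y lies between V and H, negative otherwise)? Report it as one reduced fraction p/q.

Choose coordinates D = (0, 0), Q = (1, 0), P = (0, 1), H = (-2, 2).
1. B is the midpoint of DQ ⇒ B = (1/2, 0)
2. G lies on line DB with DG:GB = 3:1 ⇒ G = (3/8, 0)
3. V is the midpoint of BG ⇒ V = (7/16, 0)
4. Y is the intersection of line VH and line PD ⇒ Y = (0, 14/39)
Y = V + t·(H−V) with t = 7/39, so VY:YH = t:(1−t) = 7/39:32/39

VY:YH = 7/32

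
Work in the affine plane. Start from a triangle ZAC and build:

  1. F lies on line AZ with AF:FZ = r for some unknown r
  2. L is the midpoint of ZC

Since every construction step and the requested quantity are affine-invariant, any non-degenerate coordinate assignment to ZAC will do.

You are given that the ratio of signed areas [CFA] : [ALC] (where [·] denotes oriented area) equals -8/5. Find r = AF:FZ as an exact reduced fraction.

Set Z = (0, 0), A = (1, 0), C = (0, 1); any affine frame gives the same invariant.
1. With AF:FZ = r, write λ = r/(r+1) so F = A + λ·(Z−A); F is affine-linear in λ
2. L is the midpoint of ZC ⇒ L = (0, 1/2)
Every point depending on F is an affine combination of F and λ-independent points, so each such coordinate is linear in λ; the λ² term in each signed area is a multiple of (Z−A)×(Z−A) = 0, so 2·[CFA] and 2·[ALC] are each linear in λ. Evaluating at λ=0 and λ=1:
  2·[CFA] = λ,   2·[ALC] = -1/2
So [CFA]:[ALC] = (λ) / (-1/2). Setting this equal to -8/5:
  λ = -8/5·(-1/2)  ⇒  λ = 4/5
Then r = λ/(1−λ) = (4/5)/(1/5) = 4. Check: with r = 4, F = (1/5, 0) and [CFA]:[ALC] = -8/5 as required.

r = 4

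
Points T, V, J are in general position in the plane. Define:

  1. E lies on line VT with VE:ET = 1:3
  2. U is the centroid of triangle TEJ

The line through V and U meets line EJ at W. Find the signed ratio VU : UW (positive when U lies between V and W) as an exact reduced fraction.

VU:UW = -2

Set T = (0, 0), V = (1, 0), J = (0, 1); any affine frame gives the same invariant.
1. E lies on line VT with VE:ET = 1:3 ⇒ E = (3/4, 0)
2. U is the centroid of triangle TEJ ⇒ U = (1/4, 1/3)
line VU meets EJ at W = (5/8, 1/6)
U = V + t·(W−V) with t = 2, so VU:UW = 2:-1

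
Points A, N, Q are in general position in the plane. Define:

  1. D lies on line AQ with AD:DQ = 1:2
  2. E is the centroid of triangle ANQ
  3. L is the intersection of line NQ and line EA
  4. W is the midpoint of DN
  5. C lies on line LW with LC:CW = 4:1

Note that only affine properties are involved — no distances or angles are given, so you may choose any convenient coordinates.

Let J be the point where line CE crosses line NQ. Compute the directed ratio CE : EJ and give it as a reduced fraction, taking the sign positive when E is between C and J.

Assign A = (0, 0), N = (1, 0), Q = (0, 1) — the answer is frame-independent, so this choice is without loss of generality.
1. D lies on line AQ with AD:DQ = 1:2 ⇒ D = (0, 1/3)
2. E is the centroid of triangle ANQ ⇒ E = (1/3, 1/3)
3. L is the intersection of line NQ and line EA ⇒ L = (1/2, 1/2)
4. W is the midpoint of DN ⇒ W = (1/2, 1/6)
5. C lies on line LW with LC:CW = 4:1 ⇒ C = (1/2, 7/30)
line CE meets NQ at J = (7/6, -1/6)
E = C + t·(J−C) with t = -1/4, so CE:EJ = -1/4:5/4

CE:EJ = -1/5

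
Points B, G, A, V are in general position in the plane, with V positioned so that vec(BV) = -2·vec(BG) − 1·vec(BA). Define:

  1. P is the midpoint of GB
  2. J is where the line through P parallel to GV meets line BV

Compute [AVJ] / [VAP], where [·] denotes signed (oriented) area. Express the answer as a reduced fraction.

Assign B = (0, 0), G = (1, 0), A = (0, 1), V = (-2, -1) — the answer is frame-independent, so this choice is without loss of generality.
1. P is the midpoint of GB ⇒ P = (1/2, 0)
2. J is where the line through P parallel to GV meets line BV ⇒ J = (-1, -1/2)
2·[AVJ] = 1, 2·[VAP] = -3
[AVJ]:[VAP] = 1:-3 = -1/3

[AVJ]:[VAP] = -1/3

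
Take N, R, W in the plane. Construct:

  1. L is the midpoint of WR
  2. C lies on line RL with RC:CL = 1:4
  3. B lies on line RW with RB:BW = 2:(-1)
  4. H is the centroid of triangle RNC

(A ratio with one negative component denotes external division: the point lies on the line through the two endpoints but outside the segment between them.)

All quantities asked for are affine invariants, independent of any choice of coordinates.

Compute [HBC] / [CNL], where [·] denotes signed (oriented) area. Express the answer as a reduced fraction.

Assign N = (0, 0), R = (1, 0), W = (0, 1) — the answer is frame-independent, so this choice is without loss of generality.
1. L is the midpoint of WR ⇒ L = (1/2, 1/2)
2. C lies on line RL with RC:CL = 1:4 ⇒ C = (9/10, 1/10)
3. B lies on line RW with RB:BW = 2:(-1) ⇒ B = (-1, 2)
4. H is the centroid of triangle RNC ⇒ H = (19/30, 1/30)
2·[HBC] = -19/30, 2·[CNL] = -2/5
[HBC]:[CNL] = -19/30:-2/5 = 19/12

[HBC]:[CNL] = 19/12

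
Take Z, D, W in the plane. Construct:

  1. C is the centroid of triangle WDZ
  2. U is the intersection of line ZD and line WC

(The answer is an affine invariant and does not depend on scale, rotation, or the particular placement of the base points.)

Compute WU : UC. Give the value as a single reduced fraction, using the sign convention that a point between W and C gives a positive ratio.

WU:UC = -3

Assign Z = (0, 0), D = (1, 0), W = (0, 1) — the answer is frame-independent, so this choice is without loss of generality.
1. C is the centroid of triangle WDZ ⇒ C = (1/3, 1/3)
2. U is the intersection of line ZD and line WC ⇒ U = (1/2, 0)
U = W + t·(C−W) with t = 3/2, so WU:UC = t:(1−t) = 3/2:-1/2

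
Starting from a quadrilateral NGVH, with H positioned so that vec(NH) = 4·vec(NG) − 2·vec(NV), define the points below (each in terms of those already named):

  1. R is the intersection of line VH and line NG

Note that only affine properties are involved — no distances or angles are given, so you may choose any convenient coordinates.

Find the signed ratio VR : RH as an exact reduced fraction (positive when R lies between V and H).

Choose coordinates N = (0, 0), G = (1, 0), V = (0, 1), H = (4, -2).
1. R is the intersection of line VH and line NG ⇒ R = (4/3, 0)
R = V + t·(H−V) with t = 1/3, so VR:RH = t:(1−t) = 1/3:2/3

VR:RH = 1/2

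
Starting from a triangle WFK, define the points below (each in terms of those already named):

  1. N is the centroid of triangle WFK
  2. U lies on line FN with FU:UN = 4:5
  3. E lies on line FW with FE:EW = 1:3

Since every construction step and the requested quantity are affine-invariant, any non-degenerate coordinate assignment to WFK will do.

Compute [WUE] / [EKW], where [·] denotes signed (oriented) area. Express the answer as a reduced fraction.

Work in coordinates with W = (0, 0), F = (1, 0), K = (0, 1).
1. N is the centroid of triangle WFK ⇒ N = (1/3, 1/3)
2. U lies on line FN with FU:UN = 4:5 ⇒ U = (19/27, 4/27)
3. E lies on line FW with FE:EW = 1:3 ⇒ E = (3/4, 0)
2·[WUE] = -1/9, 2·[EKW] = 3/4
[WUE]:[EKW] = -1/9:3/4 = -4/27

[WUE]:[EKW] = -4/27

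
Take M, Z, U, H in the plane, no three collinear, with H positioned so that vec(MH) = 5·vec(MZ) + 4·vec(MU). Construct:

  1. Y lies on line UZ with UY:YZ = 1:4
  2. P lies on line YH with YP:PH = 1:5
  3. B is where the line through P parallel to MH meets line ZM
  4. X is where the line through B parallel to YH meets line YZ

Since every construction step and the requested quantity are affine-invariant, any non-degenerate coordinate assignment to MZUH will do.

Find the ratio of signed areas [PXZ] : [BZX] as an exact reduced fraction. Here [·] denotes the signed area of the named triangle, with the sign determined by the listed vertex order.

Set M = (0, 0), Z = (1, 0), U = (0, 1), H = (5, 4); any affine frame gives the same invariant.
1. Y lies on line UZ with UY:YZ = 1:4 ⇒ Y = (1/5, 4/5)
2. P lies on line YH with YP:PH = 1:5 ⇒ P = (1, 4/3)
3. B is where the line through P parallel to MH meets line ZM ⇒ B = (-2/3, 0)
4. X is where the line through B parallel to YH meets line YZ ⇒ X = (1/3, 2/3)
2·[PXZ] = 8/9, 2·[BZX] = 10/9
[PXZ]:[BZX] = 8/9:10/9 = 4/5

[PXZ]:[BZX] = 4/5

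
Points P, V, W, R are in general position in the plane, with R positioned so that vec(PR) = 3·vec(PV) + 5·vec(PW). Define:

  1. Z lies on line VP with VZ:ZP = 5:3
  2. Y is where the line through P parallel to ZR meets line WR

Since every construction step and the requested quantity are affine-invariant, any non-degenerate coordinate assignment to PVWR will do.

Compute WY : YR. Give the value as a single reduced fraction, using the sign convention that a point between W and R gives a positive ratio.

Choose coordinates P = (0, 0), V = (1, 0), W = (0, 1), R = (3, 5).
1. Z lies on line VP with VZ:ZP = 5:3 ⇒ Z = (3/8, 0)
2. Y is where the line through P parallel to ZR meets line WR ⇒ Y = (7/4, 10/3)
Y = W + t·(R−W) with t = 7/12, so WY:YR = t:(1−t) = 7/12:5/12

WY:YR = 7/5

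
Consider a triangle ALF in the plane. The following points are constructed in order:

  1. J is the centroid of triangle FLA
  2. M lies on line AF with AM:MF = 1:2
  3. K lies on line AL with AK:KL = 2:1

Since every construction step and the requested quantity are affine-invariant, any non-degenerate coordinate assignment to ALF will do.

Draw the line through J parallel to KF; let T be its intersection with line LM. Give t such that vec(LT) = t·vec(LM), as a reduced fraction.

t = 4/7

Work in coordinates with A = (0, 0), L = (1, 0), F = (0, 1).
1. J is the centroid of triangle FLA ⇒ J = (1/3, 1/3)
2. M lies on line AF with AM:MF = 1:2 ⇒ M = (0, 1/3)
3. K lies on line AL with AK:KL = 2:1 ⇒ K = (2/3, 0)
through J parallel to KF: direction (-2/3, 1); meets LM at T = (3/7, 4/21)
T = L + t·(M−L) with t = 4/7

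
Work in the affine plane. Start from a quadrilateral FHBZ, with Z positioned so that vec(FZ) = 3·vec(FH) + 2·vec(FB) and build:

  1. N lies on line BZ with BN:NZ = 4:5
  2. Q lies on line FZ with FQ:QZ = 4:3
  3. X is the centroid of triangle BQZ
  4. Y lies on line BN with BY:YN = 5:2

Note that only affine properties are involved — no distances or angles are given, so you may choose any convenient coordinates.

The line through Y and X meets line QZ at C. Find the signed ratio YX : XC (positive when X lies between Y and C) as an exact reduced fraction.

Assign F = (0, 0), H = (1, 0), B = (0, 1), Z = (3, 2) — the answer is frame-independent, so this choice is without loss of generality.
1. N lies on line BZ with BN:NZ = 4:5 ⇒ N = (4/3, 13/9)
2. Q lies on line FZ with FQ:QZ = 4:3 ⇒ Q = (12/7, 8/7)
3. X is the centroid of triangle BQZ ⇒ X = (11/7, 29/21)
4. Y lies on line BN with BY:YN = 5:2 ⇒ Y = (20/21, 83/63)
line YX meets QZ at C = (333/154, 111/77)
X = Y + t·(C−Y) with t = 22/43, so YX:XC = 22/43:21/43

YX:XC = 22/21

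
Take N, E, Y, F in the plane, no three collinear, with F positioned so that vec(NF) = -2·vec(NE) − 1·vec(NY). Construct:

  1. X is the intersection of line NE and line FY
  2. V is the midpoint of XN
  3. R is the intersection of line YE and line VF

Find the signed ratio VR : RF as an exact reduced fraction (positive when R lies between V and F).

VR:RF = -3/8

Choose coordinates N = (0, 0), E = (1, 0), Y = (0, 1), F = (-2, -1).
1. X is the intersection of line NE and line FY ⇒ X = (-1, 0)
2. V is the midpoint of XN ⇒ V = (-1/2, 0)
3. R is the intersection of line YE and line VF ⇒ R = (2/5, 3/5)
R = V + t·(F−V) with t = -3/5, so VR:RF = t:(1−t) = -3/5:8/5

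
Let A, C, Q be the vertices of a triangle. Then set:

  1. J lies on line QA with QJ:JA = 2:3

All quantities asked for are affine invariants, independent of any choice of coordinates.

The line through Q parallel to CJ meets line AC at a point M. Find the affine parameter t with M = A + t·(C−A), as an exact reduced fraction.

t = 5/3

Choose coordinates A = (0, 0), C = (1, 0), Q = (0, 1).
1. J lies on line QA with QJ:JA = 2:3 ⇒ J = (0, 3/5)
through Q parallel to CJ: direction (-1, 3/5); meets AC at M = (5/3, 0)
M = A + t·(C−A) with t = 5/3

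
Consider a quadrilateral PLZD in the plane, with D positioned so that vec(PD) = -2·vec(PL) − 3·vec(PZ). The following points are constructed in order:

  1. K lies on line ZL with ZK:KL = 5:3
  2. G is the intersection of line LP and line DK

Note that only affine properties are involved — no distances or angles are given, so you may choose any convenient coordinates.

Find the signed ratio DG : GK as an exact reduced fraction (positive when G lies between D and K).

DG:GK = 8

Assign P = (0, 0), L = (1, 0), Z = (0, 1), D = (-2, -3) — the answer is frame-independent, so this choice is without loss of generality.
1. K lies on line ZL with ZK:KL = 5:3 ⇒ K = (5/8, 3/8)
2. G is the intersection of line LP and line DK ⇒ G = (1/3, 0)
G = D + t·(K−D) with t = 8/9, so DG:GK = t:(1−t) = 8/9:1/9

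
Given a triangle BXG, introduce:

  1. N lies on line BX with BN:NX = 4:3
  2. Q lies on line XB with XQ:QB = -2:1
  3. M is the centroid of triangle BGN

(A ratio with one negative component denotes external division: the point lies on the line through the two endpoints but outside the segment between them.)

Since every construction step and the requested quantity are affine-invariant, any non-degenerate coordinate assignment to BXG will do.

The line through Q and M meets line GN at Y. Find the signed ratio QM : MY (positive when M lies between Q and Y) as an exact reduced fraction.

Choose coordinates B = (0, 0), X = (1, 0), G = (0, 1).
1. N lies on line BX with BN:NX = 4:3 ⇒ N = (4/7, 0)
2. Q lies on line XB with XQ:QB = -2:1 ⇒ Q = (-1, 0)
3. M is the centroid of triangle BGN ⇒ M = (4/21, 1/3)
line QM meets GN at Y = (72/203, 11/29)
M = Q + t·(Y−Q) with t = 29/33, so QM:MY = 29/33:4/33

QM:MY = 29/4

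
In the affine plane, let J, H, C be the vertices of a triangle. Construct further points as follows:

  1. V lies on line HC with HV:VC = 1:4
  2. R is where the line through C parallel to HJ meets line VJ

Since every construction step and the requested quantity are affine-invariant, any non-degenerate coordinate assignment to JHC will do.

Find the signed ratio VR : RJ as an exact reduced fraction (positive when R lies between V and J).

Assign J = (0, 0), H = (1, 0), C = (0, 1) — the answer is frame-independent, so this choice is without loss of generality.
1. V lies on line HC with HV:VC = 1:4 ⇒ V = (4/5, 1/5)
2. R is where the line through C parallel to HJ meets line VJ ⇒ R = (4, 1)
R = V + t·(J−V) with t = -4, so VR:RJ = t:(1−t) = -4:5

VR:RJ = -4/5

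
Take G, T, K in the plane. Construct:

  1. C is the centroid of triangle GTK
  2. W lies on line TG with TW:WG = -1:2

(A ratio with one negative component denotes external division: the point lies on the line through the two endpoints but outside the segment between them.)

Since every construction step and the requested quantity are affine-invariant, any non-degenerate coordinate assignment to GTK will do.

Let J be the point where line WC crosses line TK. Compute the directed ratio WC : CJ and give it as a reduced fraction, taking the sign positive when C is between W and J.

Work in coordinates with G = (0, 0), T = (1, 0), K = (0, 1).
1. C is the centroid of triangle GTK ⇒ C = (1/3, 1/3)
2. W lies on line TG with TW:WG = -1:2 ⇒ W = (2, 0)
line WC meets TK at J = (3/4, 1/4)
C = W + t·(J−W) with t = 4/3, so WC:CJ = 4/3:-1/3

WC:CJ = -4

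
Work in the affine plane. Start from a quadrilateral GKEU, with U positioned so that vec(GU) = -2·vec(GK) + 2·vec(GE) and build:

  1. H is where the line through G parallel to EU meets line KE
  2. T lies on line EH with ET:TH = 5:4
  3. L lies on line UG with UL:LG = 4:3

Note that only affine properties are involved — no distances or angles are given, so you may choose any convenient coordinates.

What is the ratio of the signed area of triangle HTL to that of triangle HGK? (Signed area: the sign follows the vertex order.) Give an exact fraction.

[HTL]:[HGK] = -8/9

Set G = (0, 0), K = (1, 0), E = (0, 1), U = (-2, 2); any affine frame gives the same invariant.
1. H is where the line through G parallel to EU meets line KE ⇒ H = (2, -1)
2. T lies on line EH with ET:TH = 5:4 ⇒ T = (10/9, -1/9)
3. L lies on line UG with UL:LG = 4:3 ⇒ L = (-6/7, 6/7)
2·[HTL] = 8/9, 2·[HGK] = -1
[HTL]:[HGK] = 8/9:-1 = -8/9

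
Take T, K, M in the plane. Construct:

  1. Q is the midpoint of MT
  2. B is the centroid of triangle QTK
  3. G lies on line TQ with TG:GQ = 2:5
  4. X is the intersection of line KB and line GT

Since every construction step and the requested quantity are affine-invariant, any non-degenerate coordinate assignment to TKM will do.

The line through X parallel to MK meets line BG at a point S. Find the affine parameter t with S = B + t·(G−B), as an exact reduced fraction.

t = 7/10

Assign T = (0, 0), K = (1, 0), M = (0, 1) — the answer is frame-independent, so this choice is without loss of generality.
1. Q is the midpoint of MT ⇒ Q = (0, 1/2)
2. B is the centroid of triangle QTK ⇒ B = (1/3, 1/6)
3. G lies on line TQ with TG:GQ = 2:5 ⇒ G = (0, 1/7)
4. X is the intersection of line KB and line GT ⇒ X = (0, 1/4)
through X parallel to MK: direction (1, -1); meets BG at S = (1/10, 3/20)
S = B + t·(G−B) with t = 7/10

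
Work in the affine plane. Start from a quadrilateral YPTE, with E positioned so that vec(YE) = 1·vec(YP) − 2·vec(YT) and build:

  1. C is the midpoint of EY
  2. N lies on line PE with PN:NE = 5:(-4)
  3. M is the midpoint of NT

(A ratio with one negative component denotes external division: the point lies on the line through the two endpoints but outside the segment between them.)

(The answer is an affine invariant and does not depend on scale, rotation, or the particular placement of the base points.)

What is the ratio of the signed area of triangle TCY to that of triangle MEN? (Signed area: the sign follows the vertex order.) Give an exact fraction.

[TCY]:[MEN] = 1/8

Choose coordinates Y = (0, 0), P = (1, 0), T = (0, 1), E = (1, -2).
1. C is the midpoint of EY ⇒ C = (1/2, -1)
2. N lies on line PE with PN:NE = 5:(-4) ⇒ N = (1, -10)
3. M is the midpoint of NT ⇒ M = (1/2, -9/2)
2·[TCY] = -1/2, 2·[MEN] = -4
[TCY]:[MEN] = -1/2:-4 = 1/8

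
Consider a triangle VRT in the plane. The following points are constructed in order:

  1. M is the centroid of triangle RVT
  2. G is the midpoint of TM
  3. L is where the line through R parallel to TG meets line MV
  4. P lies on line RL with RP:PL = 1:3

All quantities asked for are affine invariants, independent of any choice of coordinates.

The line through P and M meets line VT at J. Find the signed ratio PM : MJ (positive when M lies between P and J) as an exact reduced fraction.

PM:MJ = 7/4

Assign V = (0, 0), R = (1, 0), T = (0, 1) — the answer is frame-independent, so this choice is without loss of generality.
1. M is the centroid of triangle RVT ⇒ M = (1/3, 1/3)
2. G is the midpoint of TM ⇒ G = (1/6, 2/3)
3. L is where the line through R parallel to TG meets line MV ⇒ L = (2/3, 2/3)
4. P lies on line RL with RP:PL = 1:3 ⇒ P = (11/12, 1/6)
line PM meets VT at J = (0, 3/7)
M = P + t·(J−P) with t = 7/11, so PM:MJ = 7/11:4/11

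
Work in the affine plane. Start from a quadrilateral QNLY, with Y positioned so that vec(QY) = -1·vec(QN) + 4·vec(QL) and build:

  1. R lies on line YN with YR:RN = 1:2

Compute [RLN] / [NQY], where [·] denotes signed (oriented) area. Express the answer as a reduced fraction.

Set Q = (0, 0), N = (1, 0), L = (0, 1), Y = (-1, 4); any affine frame gives the same invariant.
1. R lies on line YN with YR:RN = 1:2 ⇒ R = (-1/3, 8/3)
2·[RLN] = 4/3, 2·[NQY] = -4
[RLN]:[NQY] = 4/3:-4 = -1/3

[RLN]:[NQY] = -1/3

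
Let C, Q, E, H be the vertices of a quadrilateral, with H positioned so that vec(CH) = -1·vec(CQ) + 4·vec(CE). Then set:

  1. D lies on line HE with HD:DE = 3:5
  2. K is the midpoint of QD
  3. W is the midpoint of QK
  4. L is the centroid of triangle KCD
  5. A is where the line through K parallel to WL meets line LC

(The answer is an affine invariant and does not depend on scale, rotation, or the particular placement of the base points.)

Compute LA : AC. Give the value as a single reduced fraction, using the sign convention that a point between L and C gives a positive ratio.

Assign C = (0, 0), Q = (1, 0), E = (0, 1), H = (-1, 4) — the answer is frame-independent, so this choice is without loss of generality.
1. D lies on line HE with HD:DE = 3:5 ⇒ D = (-5/8, 23/8)
2. K is the midpoint of QD ⇒ K = (3/16, 23/16)
3. W is the midpoint of QK ⇒ W = (19/32, 23/32)
4. L is the centroid of triangle KCD ⇒ L = (-7/48, 23/16)
5. A is where the line through K parallel to WL meets line LC ⇒ A = (-35/192, 115/64)
A = L + t·(C−L) with t = -1/4, so LA:AC = t:(1−t) = -1/4:5/4

LA:AC = -1/5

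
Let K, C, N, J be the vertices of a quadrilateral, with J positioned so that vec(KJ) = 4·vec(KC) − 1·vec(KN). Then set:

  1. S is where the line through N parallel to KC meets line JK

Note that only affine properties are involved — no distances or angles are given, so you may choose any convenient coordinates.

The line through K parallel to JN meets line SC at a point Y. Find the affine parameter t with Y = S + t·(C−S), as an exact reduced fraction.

t = 2/3

Work in coordinates with K = (0, 0), C = (1, 0), N = (0, 1), J = (4, -1).
1. S is where the line through N parallel to KC meets line JK ⇒ S = (-4, 1)
through K parallel to JN: direction (-4, 2); meets SC at Y = (-2/3, 1/3)
Y = S + t·(C−S) with t = 2/3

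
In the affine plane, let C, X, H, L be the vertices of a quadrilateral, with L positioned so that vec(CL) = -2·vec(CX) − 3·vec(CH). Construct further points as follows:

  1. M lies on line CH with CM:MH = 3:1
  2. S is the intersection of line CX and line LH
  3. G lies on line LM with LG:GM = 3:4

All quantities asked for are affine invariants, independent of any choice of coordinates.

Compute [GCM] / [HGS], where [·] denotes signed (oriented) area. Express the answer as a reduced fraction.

[GCM]:[HGS] = -16

Choose coordinates C = (0, 0), X = (1, 0), H = (0, 1), L = (-2, -3).
1. M lies on line CH with CM:MH = 3:1 ⇒ M = (0, 3/4)
2. S is the intersection of line CX and line LH ⇒ S = (-1/2, 0)
3. G lies on line LM with LG:GM = 3:4 ⇒ G = (-8/7, -39/28)
2·[GCM] = 6/7, 2·[HGS] = -3/56
[GCM]:[HGS] = 6/7:-3/56 = -16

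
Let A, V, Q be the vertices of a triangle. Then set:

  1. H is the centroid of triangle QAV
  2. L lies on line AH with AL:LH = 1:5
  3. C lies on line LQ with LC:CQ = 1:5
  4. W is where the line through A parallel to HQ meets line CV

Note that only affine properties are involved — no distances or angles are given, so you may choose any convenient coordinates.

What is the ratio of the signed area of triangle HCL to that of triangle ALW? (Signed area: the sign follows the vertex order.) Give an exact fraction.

Set A = (0, 0), V = (1, 0), Q = (0, 1); any affine frame gives the same invariant.
1. H is the centroid of triangle QAV ⇒ H = (1/3, 1/3)
2. L lies on line AH with AL:LH = 1:5 ⇒ L = (1/18, 1/18)
3. C lies on line LQ with LC:CQ = 1:5 ⇒ C = (5/108, 23/108)
4. W is where the line through A parallel to HQ meets line CV ⇒ W = (-23/183, 46/183)
2·[HCL] = 5/108, 2·[ALW] = 23/1098
[HCL]:[ALW] = 5/108:23/1098 = 305/138

[HCL]:[ALW] = 305/138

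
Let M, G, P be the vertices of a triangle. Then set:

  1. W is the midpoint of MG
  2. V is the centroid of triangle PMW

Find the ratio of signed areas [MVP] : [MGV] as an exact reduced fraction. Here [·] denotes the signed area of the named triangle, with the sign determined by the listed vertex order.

[MVP]:[MGV] = 1/2

Work in coordinates with M = (0, 0), G = (1, 0), P = (0, 1).
1. W is the midpoint of MG ⇒ W = (1/2, 0)
2. V is the centroid of triangle PMW ⇒ V = (1/6, 1/3)
2·[MVP] = 1/6, 2·[MGV] = 1/3
[MVP]:[MGV] = 1/6:1/3 = 1/2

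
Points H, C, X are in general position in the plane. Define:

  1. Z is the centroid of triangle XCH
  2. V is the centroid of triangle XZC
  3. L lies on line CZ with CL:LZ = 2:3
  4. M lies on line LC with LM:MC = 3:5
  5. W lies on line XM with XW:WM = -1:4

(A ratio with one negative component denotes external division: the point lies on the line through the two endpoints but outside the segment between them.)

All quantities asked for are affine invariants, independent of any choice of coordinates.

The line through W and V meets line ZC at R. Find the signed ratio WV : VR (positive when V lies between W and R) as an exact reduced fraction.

Set H = (0, 0), C = (1, 0), X = (0, 1); any affine frame gives the same invariant.
1. Z is the centroid of triangle XCH ⇒ Z = (1/3, 1/3)
2. V is the centroid of triangle XZC ⇒ V = (4/9, 4/9)
3. L lies on line CZ with CL:LZ = 2:3 ⇒ L = (11/15, 2/15)
4. M lies on line LC with LM:MC = 3:5 ⇒ M = (5/6, 1/12)
5. W lies on line XM with XW:WM = -1:4 ⇒ W = (-5/18, 47/36)
line WV meets ZC at R = (37/54, 17/108)
V = W + t·(R−W) with t = 3/4, so WV:VR = 3/4:1/4

WV:VR = 3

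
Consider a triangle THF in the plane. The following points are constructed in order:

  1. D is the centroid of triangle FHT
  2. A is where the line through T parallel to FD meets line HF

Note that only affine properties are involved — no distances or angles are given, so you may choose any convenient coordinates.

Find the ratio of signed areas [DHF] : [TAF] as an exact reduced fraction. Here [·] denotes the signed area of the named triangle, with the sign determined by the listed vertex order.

Set T = (0, 0), H = (1, 0), F = (0, 1); any affine frame gives the same invariant.
1. D is the centroid of triangle FHT ⇒ D = (1/3, 1/3)
2. A is where the line through T parallel to FD meets line HF ⇒ A = (-1, 2)
2·[DHF] = 1/3, 2·[TAF] = -1
[DHF]:[TAF] = 1/3:-1 = -1/3

[DHF]:[TAF] = -1/3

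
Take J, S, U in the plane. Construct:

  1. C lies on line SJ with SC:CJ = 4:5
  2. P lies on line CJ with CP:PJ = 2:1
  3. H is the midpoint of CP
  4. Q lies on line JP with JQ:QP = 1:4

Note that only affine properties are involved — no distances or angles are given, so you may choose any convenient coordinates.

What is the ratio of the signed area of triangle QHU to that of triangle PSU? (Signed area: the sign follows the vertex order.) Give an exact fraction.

Set J = (0, 0), S = (1, 0), U = (0, 1); any affine frame gives the same invariant.
1. C lies on line SJ with SC:CJ = 4:5 ⇒ C = (5/9, 0)
2. P lies on line CJ with CP:PJ = 2:1 ⇒ P = (5/27, 0)
3. H is the midpoint of CP ⇒ H = (10/27, 0)
4. Q lies on line JP with JQ:QP = 1:4 ⇒ Q = (1/27, 0)
2·[QHU] = 1/3, 2·[PSU] = 22/27
[QHU]:[PSU] = 1/3:22/27 = 9/22

[QHU]:[PSU] = 9/22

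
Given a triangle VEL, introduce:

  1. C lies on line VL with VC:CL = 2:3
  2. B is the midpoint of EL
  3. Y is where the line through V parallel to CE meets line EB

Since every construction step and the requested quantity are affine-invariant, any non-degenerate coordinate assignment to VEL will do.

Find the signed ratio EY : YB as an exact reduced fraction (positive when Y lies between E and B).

Work in coordinates with V = (0, 0), E = (1, 0), L = (0, 1).
1. C lies on line VL with VC:CL = 2:3 ⇒ C = (0, 2/5)
2. B is the midpoint of EL ⇒ B = (1/2, 1/2)
3. Y is where the line through V parallel to CE meets line EB ⇒ Y = (5/3, -2/3)
Y = E + t·(B−E) with t = -4/3, so EY:YB = t:(1−t) = -4/3:7/3

EY:YB = -4/7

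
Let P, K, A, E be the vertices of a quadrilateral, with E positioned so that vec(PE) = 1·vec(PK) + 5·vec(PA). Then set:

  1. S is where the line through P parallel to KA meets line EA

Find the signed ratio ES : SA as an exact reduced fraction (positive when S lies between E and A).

ES:SA = -6

Work in coordinates with P = (0, 0), K = (1, 0), A = (0, 1), E = (1, 5).
1. S is where the line through P parallel to KA meets line EA ⇒ S = (-1/5, 1/5)
S = E + t·(A−E) with t = 6/5, so ES:SA = t:(1−t) = 6/5:-1/5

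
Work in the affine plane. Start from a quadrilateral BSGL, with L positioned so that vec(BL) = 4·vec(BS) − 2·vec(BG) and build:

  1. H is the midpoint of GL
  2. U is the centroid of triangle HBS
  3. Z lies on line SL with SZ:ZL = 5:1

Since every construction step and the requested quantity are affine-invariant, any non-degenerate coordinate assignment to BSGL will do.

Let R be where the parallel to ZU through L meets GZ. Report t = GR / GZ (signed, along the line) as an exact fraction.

Set B = (0, 0), S = (1, 0), G = (0, 1), L = (4, -2); any affine frame gives the same invariant.
1. H is the midpoint of GL ⇒ H = (2, -1/2)
2. U is the centroid of triangle HBS ⇒ U = (1, -1/6)
3. Z lies on line SL with SZ:ZL = 5:1 ⇒ Z = (7/2, -5/3)
through L parallel to ZU: direction (-5/2, 3/2); meets GZ at R = (63/17, -31/17)
R = G + t·(Z−G) with t = 18/17

t = 18/17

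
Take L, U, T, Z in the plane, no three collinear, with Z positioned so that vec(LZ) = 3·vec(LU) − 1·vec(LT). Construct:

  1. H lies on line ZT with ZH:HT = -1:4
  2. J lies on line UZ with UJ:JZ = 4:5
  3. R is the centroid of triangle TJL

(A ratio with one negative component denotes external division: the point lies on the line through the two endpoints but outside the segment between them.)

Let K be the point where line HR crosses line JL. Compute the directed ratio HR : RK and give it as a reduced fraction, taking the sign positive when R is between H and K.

HR:RK = -54/17

Set L = (0, 0), U = (1, 0), T = (0, 1), Z = (3, -1); any affine frame gives the same invariant.
1. H lies on line ZT with ZH:HT = -1:4 ⇒ H = (4, -5/3)
2. J lies on line UZ with UJ:JZ = 4:5 ⇒ J = (17/9, -4/9)
3. R is the centroid of triangle TJL ⇒ R = (17/27, 5/27)
line HR meets JL at K = (2465/1458, -290/729)
R = H + t·(K−H) with t = 54/37, so HR:RK = 54/37:-17/37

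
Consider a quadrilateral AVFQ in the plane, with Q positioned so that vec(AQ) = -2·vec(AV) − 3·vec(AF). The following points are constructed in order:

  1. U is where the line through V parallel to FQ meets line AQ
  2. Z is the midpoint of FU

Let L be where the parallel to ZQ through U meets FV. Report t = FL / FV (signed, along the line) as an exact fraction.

t = 4/7

Choose coordinates A = (0, 0), V = (1, 0), F = (0, 1), Q = (-2, -3).
1. U is where the line through V parallel to FQ meets line AQ ⇒ U = (4, 6)
2. Z is the midpoint of FU ⇒ Z = (2, 7/2)
through U parallel to ZQ: direction (-4, -13/2); meets FV at L = (4/7, 3/7)
L = F + t·(V−F) with t = 4/7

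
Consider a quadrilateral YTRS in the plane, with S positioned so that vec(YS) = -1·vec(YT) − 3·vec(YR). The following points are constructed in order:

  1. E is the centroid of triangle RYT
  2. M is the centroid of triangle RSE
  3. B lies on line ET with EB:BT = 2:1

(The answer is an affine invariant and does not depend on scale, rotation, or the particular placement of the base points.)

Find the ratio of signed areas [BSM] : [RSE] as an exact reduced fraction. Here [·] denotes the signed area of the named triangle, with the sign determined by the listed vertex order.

[BSM]:[RSE] = -26/27

Assign Y = (0, 0), T = (1, 0), R = (0, 1), S = (-1, -3) — the answer is frame-independent, so this choice is without loss of generality.
1. E is the centroid of triangle RYT ⇒ E = (1/3, 1/3)
2. M is the centroid of triangle RSE ⇒ M = (-2/9, -5/9)
3. B lies on line ET with EB:BT = 2:1 ⇒ B = (7/9, 1/9)
2·[BSM] = -52/27, 2·[RSE] = 2
[BSM]:[RSE] = -52/27:2 = -26/27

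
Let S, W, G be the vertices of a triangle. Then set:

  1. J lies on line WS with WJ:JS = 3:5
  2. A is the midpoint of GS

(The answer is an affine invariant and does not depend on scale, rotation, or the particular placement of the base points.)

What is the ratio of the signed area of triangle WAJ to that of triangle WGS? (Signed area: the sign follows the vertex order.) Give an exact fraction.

Work in coordinates with S = (0, 0), W = (1, 0), G = (0, 1).
1. J lies on line WS with WJ:JS = 3:5 ⇒ J = (5/8, 0)
2. A is the midpoint of GS ⇒ A = (0, 1/2)
2·[WAJ] = 3/16, 2·[WGS] = 1
[WAJ]:[WGS] = 3/16:1 = 3/16

[WAJ]:[WGS] = 3/16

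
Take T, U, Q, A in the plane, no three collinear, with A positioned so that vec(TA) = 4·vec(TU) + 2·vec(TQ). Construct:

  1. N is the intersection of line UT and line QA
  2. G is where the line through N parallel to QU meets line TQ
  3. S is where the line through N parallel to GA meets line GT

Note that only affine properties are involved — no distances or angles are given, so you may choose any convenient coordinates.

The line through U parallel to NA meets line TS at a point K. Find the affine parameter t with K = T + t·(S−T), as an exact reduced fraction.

t = -1/24

Assign T = (0, 0), U = (1, 0), Q = (0, 1), A = (4, 2) — the answer is frame-independent, so this choice is without loss of generality.
1. N is the intersection of line UT and line QA ⇒ N = (-4, 0)
2. G is where the line through N parallel to QU meets line TQ ⇒ G = (0, -4)
3. S is where the line through N parallel to GA meets line GT ⇒ S = (0, 6)
through U parallel to NA: direction (8, 2); meets TS at K = (0, -1/4)
K = T + t·(S−T) with t = -1/24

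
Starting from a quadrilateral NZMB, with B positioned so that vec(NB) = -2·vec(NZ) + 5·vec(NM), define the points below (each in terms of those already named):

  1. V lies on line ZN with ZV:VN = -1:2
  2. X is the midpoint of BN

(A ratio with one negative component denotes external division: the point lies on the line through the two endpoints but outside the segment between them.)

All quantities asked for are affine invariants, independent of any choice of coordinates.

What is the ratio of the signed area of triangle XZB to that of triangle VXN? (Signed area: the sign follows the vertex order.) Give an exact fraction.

Choose coordinates N = (0, 0), Z = (1, 0), M = (0, 1), B = (-2, 5).
1. V lies on line ZN with ZV:VN = -1:2 ⇒ V = (2, 0)
2. X is the midpoint of BN ⇒ X = (-1, 5/2)
2·[XZB] = 5/2, 2·[VXN] = 5
[XZB]:[VXN] = 5/2:5 = 1/2

[XZB]:[VXN] = 1/2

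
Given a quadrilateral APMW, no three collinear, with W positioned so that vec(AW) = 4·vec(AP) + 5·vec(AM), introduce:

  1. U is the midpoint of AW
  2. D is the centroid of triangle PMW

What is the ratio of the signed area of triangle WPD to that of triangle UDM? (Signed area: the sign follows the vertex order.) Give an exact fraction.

Work in coordinates with A = (0, 0), P = (1, 0), M = (0, 1), W = (4, 5).
1. U is the midpoint of AW ⇒ U = (2, 5/2)
2. D is the centroid of triangle PMW ⇒ D = (5/3, 2)
2·[WPD] = -8/3, 2·[UDM] = -1/2
[WPD]:[UDM] = -8/3:-1/2 = 16/3

[WPD]:[UDM] = 16/3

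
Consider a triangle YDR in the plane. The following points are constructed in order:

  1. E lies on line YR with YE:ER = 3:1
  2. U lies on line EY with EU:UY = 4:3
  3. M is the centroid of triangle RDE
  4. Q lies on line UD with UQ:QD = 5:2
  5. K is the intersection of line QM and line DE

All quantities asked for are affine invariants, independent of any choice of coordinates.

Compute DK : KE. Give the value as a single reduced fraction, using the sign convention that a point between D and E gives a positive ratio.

Choose coordinates Y = (0, 0), D = (1, 0), R = (0, 1).
1. E lies on line YR with YE:ER = 3:1 ⇒ E = (0, 3/4)
2. U lies on line EY with EU:UY = 4:3 ⇒ U = (0, 9/28)
3. M is the centroid of triangle RDE ⇒ M = (1/3, 7/12)
4. Q lies on line UD with UQ:QD = 5:2 ⇒ Q = (5/7, 9/98)
5. K is the intersection of line QM and line DE ⇒ K = (59/121, 93/242)
K = D + t·(E−D) with t = 62/121, so DK:KE = t:(1−t) = 62/121:59/121

DK:KE = 62/59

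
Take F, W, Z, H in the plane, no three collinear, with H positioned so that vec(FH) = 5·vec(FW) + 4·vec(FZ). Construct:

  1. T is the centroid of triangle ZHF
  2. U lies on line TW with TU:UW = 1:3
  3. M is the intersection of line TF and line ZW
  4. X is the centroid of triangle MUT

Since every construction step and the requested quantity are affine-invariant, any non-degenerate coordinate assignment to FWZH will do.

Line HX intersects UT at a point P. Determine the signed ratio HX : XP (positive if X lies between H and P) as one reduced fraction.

Set F = (0, 0), W = (1, 0), Z = (0, 1), H = (5, 4); any affine frame gives the same invariant.
1. T is the centroid of triangle ZHF ⇒ T = (5/3, 5/3)
2. U lies on line TW with TU:UW = 1:3 ⇒ U = (3/2, 5/4)
3. M is the intersection of line TF and line ZW ⇒ M = (1/2, 1/2)
4. X is the centroid of triangle MUT ⇒ X = (11/9, 41/36)
line HX meets UT at P = (123/79, 110/79)
X = H + t·(P−H) with t = 79/72, so HX:XP = 79/72:-7/72

HX:XP = -79/7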